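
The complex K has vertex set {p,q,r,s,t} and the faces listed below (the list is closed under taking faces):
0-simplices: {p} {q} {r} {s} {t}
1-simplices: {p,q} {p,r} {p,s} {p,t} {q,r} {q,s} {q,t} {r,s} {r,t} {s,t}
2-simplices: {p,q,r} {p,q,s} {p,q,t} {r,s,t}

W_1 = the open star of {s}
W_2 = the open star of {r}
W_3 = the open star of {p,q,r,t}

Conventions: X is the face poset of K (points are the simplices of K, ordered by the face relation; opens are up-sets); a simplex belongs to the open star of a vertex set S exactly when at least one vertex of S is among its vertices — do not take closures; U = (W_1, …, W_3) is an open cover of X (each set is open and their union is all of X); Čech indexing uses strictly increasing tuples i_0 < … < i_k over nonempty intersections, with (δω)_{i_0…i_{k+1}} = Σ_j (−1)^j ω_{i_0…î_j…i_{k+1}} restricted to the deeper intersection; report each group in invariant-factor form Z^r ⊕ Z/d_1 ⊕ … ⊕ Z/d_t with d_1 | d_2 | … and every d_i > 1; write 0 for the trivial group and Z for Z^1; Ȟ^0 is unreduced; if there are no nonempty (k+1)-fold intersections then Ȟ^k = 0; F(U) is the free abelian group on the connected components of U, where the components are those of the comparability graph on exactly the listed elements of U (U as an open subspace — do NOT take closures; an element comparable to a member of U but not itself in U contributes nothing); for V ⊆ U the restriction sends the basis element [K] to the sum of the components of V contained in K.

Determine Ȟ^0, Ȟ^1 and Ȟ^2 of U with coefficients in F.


Ȟ^0 = Z, Ȟ^1 = Z, Ȟ^2 = 0

nonempty intersections:
  W1={{s},{p,s},{q,s},{r,s},{s,t},{p,q,s},{r,s,t}} W2={{r},{p,r},{q,r},{r,s},{r,t},{p,q,r},{r,s,t}} W3={{p},{q},{r},{t},{p,q},{p,r},{p,s},{p,t},{q,r},{q,s},{q,t},{r,s},{r,t},{s,t},{p,q,r},{p,q,s},{p,q,t},{r,s,t}}
  W12={{r,s},{r,s,t}} W13={{p,s},{q,s},{r,s},{s,t},{p,q,s},{r,s,t}} W23={{r},{p,r},{q,r},{r,s},{r,t},{p,q,r},{r,s,t}}
  W123={{r,s},{r,s,t}}
components per intersection:
  W1: {{s},{p,s},{q,s},{r,s},{s,t},{p,q,s},{r,s,t}}
  W2: {{r},{p,r},{q,r},{r,s},{r,t},{p,q,r},{r,s,t}}
  W3: {{p},{q},{r},{t},{p,q},{p,r},{p,s},{p,t},{q,r},{q,s},{q,t},{r,s},{r,t},{s,t},{p,q,r},{p,q,s},{p,q,t},{r,s,t}}
  W12: {{r,s},{r,s,t}}
  W13: {{p,s},{q,s},{p,q,s}} {{r,s},{s,t},{r,s,t}}
  W23: {{r},{p,r},{q,r},{r,s},{r,t},{p,q,r},{r,s,t}}
  W123: {{r,s},{r,s,t}}
C dims 3,4,1; δ0: rk 2, SNF 1^2; δ1: rk 1, SNF 1^1
Ȟ^0: (3−2)−0=1 ⇒ Z
Ȟ^1: (4−1)−2=1 ⇒ Z
Ȟ^2: (1−0)−1=0 ⇒ 0


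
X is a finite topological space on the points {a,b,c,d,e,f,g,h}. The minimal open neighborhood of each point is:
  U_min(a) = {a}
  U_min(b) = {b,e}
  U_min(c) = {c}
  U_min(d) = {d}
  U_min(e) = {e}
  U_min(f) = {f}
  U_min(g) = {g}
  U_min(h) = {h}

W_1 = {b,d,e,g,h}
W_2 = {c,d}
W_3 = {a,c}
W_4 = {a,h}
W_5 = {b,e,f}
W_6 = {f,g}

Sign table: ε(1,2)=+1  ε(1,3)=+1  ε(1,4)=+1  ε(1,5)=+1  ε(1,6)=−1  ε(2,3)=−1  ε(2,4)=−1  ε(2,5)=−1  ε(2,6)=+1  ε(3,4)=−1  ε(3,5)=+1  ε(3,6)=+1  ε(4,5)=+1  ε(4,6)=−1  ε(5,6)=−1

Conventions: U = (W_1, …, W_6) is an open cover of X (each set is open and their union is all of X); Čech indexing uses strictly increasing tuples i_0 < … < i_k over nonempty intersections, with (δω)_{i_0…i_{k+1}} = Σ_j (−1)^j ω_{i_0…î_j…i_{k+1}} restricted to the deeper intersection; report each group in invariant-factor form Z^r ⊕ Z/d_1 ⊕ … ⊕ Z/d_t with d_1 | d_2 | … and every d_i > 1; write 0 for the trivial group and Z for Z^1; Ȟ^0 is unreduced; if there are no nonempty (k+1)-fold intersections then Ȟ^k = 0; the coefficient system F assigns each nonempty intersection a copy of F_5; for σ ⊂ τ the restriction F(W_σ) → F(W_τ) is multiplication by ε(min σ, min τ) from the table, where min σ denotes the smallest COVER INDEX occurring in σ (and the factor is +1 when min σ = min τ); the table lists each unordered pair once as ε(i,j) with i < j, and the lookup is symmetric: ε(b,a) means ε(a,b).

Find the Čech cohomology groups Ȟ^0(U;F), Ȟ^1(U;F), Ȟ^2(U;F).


Ȟ^0 = Z/5, Ȟ^1 = Z/5 ⊕ Z/5, Ȟ^2 = 0

nerve simplices:
  W12={d} W14={h} W15={b,e} W16={g} W23={c} W34={a} W56={f}
C dims 6,7; δ0: rk_F5 5
degree 0: 6−5−0 = 1 → Ȟ^0 ≅ Z/5
degree 1: 7−0−5 = 2 → Ȟ^1 ≅ Z/5 ⊕ Z/5
degree 2: 0−0−0 = 0 → Ȟ^2 ≅ 0


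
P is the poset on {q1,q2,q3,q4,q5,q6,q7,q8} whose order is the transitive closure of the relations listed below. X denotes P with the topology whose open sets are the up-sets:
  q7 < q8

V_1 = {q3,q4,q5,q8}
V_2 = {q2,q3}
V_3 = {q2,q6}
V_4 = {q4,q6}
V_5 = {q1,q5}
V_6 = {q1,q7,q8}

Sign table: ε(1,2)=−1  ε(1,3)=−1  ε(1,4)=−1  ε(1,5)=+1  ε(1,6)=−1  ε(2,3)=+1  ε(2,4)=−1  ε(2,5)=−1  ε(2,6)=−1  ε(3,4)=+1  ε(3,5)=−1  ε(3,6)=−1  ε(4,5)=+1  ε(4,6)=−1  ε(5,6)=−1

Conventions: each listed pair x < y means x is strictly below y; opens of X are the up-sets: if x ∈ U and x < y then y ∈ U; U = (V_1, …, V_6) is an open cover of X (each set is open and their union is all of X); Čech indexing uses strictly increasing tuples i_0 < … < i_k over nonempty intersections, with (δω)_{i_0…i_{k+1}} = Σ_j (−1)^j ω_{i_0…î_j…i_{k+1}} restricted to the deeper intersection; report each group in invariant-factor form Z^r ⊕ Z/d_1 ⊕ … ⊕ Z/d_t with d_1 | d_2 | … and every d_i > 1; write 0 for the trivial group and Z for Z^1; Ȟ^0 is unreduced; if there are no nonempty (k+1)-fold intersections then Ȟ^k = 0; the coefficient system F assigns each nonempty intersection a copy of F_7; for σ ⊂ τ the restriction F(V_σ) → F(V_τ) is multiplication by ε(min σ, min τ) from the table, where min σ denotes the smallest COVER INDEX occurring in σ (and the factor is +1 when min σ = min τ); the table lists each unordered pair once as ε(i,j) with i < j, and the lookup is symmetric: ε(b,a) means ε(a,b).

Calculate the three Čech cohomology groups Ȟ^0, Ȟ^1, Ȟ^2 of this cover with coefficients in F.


nonempty intersections:
  V12={q3} V14={q4} V15={q5} V16={q8} V23={q2} V34={q6} V56={q1}
C dims 6,7; δ0: rk_F7 5
Ȟ^0: (6−5)−0=1 ⇒ Z/7
Ȟ^1: (7−0)−5=2 ⇒ Z/7 ⊕ Z/7
Ȟ^2: (0−0)−0=0 ⇒ 0

Ȟ^0 = Z/7, Ȟ^1 = Z/7 ⊕ Z/7 and Ȟ^2 = 0


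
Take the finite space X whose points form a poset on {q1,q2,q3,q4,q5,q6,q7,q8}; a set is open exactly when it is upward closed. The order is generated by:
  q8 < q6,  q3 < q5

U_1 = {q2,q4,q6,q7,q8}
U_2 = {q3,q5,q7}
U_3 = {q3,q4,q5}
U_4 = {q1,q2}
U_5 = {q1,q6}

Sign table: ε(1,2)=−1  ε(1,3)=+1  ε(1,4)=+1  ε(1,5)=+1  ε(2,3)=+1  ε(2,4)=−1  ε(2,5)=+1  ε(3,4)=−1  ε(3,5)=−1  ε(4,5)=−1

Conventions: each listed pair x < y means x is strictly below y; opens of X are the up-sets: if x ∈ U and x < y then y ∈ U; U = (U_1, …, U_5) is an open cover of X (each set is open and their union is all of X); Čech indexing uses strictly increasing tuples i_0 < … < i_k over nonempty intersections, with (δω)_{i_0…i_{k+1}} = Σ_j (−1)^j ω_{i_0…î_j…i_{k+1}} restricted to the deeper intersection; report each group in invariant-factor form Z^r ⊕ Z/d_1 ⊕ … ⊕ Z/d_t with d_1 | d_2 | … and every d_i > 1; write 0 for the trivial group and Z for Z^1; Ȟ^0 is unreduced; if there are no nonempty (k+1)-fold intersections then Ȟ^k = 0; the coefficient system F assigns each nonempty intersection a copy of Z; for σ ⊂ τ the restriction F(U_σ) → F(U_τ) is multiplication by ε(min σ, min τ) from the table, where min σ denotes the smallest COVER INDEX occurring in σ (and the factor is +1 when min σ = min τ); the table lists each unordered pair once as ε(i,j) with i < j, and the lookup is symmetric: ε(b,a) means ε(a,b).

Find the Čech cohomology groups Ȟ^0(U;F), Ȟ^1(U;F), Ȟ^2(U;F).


intersection data:
  U12={q7} U13={q4} U14={q2} U15={q6} U23={q3,q5} U45={q1}
C dims 5,6; δ0: rk 5, SNF 1^4·2
Ȟ^0 = (5 − 5) − 0 = 0, so Ȟ^0 ≅ 0
Ȟ^1 = (6 − 0) − 5 = 1 plus torsion [2], so Ȟ^1 ≅ Z ⊕ Z/2
Ȟ^2 = (0 − 0) − 0 = 0, so Ȟ^2 ≅ 0

Ȟ^0 ≅ 0, Ȟ^1 ≅ Z ⊕ Z/2, Ȟ^2 ≅ 0


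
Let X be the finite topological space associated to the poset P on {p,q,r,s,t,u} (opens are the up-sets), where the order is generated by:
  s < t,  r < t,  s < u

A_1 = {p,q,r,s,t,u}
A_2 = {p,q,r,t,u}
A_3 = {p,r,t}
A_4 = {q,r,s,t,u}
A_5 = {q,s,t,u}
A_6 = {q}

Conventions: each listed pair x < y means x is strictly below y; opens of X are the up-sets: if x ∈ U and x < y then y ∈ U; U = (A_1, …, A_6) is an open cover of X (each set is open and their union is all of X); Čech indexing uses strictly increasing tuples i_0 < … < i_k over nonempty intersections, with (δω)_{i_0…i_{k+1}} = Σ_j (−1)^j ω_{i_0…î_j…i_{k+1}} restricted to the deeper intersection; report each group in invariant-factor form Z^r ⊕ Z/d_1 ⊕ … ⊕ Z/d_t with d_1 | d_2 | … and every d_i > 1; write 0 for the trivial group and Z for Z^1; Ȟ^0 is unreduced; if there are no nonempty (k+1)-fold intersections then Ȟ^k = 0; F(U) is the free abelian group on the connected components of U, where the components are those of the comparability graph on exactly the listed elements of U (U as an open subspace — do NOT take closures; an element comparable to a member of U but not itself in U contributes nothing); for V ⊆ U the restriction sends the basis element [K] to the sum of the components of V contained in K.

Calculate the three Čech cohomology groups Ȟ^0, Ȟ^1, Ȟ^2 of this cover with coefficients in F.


nonempty overlaps:
  A12={p,q,r,t,u} A13={p,r,t} A14={q,r,s,t,u} A15={q,s,t,u} A16={q} A23={p,r,t} A24={q,r,t,u} A25={q,t,u} A26={q} A34={r,t} A35={t} A45={q,s,t,u} A46={q} A56={q}
  A123={p,r,t} A124={q,r,t,u} A125={q,t,u} A126={q} A134={r,t} A135={t} A145={q,s,t,u} A146={q} A156={q} A234={r,t} A235={t} A245={q,t,u} A246={q} A256={q} A345={t} A456={q}
  A1234={r,t} A1235={t} A1245={q,t,u} A1246={q} A1256={q} A1345={t} A1456={q} A2345={t} A2456={q}
  A12345={t} A12456={q}
components per intersection:
  A1: {p} {q} {r,s,t,u}
  A2: {p} {q} {r,t} {u}
  A3: {p} {r,t}
  A4: {q} {r,s,t,u}
  A5: {q} {s,t,u}
  A6: {q}
  A12: {p} {q} {r,t} {u}
  A13: {p} {r,t}
  A14: {q} {r,s,t,u}
  A15: {q} {s,t,u}
  A16: {q}
  A23: {p} {r,t}
  A24: {q} {r,t} {u}
  A25: {q} {t} {u}
  A26: {q}
  A34: {r,t}
  A35: {t}
  A45: {q} {s,t,u}
  A46: {q}
  A56: {q}
  A123: {p} {r,t}
  A124: {q} {r,t} {u}
  A125: {q} {t} {u}
  A126: {q}
  A134: {r,t}
  A135: {t}
  A145: {q} {s,t,u}
  A146: {q}
  A156: {q}
  A234: {r,t}
  A235: {t}
  A245: {q} {t} {u}
  A246: {q}
  A256: {q}
  A345: {t}
  A456: {q}
  A1234: {r,t}
  A1235: {t}
  A1245: {q} {t} {u}
  A1246: {q}
  A1256: {q}
  A1345: {t}
  A1456: {q}
  A2345: {t}
  A2456: {q}
  A12345: {t}
  A12456: {q}
C dims 14,26,24,11; δ0: rk 11, SNF 1^11; δ1: rk 15, SNF 1^15; δ2: rk 9, SNF 1^9
degree 0: 14−11−0 = 3 → Ȟ^0 ≅ Z^3
degree 1: 26−15−11 = 0 → Ȟ^1 ≅ 0
degree 2: 24−9−15 = 0 → Ȟ^2 ≅ 0

Ȟ^0(U;F) ≅ Z^3,  Ȟ^1(U;F) ≅ 0,  Ȟ^2(U;F) ≅ 0


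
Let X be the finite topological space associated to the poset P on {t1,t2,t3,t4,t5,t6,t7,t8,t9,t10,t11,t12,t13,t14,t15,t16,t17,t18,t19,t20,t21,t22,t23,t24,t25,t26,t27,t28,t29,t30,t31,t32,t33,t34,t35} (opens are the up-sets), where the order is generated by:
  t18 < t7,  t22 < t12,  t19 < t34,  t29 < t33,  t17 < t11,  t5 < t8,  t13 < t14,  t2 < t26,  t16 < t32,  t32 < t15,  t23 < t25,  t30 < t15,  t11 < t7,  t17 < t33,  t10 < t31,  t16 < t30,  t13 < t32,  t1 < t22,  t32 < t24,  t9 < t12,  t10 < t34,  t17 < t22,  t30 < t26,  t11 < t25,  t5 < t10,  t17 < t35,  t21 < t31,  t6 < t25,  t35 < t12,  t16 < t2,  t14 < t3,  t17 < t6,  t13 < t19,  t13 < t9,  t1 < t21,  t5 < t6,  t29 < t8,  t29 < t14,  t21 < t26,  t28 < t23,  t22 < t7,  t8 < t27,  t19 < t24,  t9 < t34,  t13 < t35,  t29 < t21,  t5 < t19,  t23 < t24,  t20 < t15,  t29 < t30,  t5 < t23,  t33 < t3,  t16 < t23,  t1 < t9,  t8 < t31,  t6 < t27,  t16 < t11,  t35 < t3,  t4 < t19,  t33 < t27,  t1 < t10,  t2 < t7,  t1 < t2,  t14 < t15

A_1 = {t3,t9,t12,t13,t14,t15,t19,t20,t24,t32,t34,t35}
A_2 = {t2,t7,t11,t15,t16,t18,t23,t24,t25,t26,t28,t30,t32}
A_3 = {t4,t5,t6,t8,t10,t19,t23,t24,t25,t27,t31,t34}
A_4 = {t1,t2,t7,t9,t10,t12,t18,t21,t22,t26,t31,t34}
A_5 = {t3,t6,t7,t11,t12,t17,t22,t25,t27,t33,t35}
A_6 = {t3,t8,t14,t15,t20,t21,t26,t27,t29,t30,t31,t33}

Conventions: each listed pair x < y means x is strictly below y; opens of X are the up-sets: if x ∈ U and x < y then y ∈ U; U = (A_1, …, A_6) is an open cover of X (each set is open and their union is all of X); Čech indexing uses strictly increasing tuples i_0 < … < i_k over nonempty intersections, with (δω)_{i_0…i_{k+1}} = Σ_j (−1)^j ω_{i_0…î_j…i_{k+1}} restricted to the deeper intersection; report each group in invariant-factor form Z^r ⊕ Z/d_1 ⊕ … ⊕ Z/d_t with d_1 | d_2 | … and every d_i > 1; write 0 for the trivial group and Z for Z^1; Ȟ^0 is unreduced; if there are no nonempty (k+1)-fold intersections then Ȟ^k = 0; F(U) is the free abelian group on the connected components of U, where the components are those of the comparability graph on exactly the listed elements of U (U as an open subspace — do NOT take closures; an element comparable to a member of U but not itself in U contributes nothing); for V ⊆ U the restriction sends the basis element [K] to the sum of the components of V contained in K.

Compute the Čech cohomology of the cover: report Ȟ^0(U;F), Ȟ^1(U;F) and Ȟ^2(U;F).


Ȟ^0 = Z,  Ȟ^1 = 0,  Ȟ^2 = Z/2

nonempty overlaps:
  A12={t15,t24,t32} A13={t19,t24,t34} A14={t9,t12,t34} A15={t3,t12,t35} A16={t3,t14,t15,t20} A23={t23,t24,t25} A24={t2,t7,t18,t26} A25={t7,t11,t25} A26={t15,t26,t30} A34={t10,t31,t34} A35={t6,t25,t27} A36={t8,t27,t31} A45={t7,t12,t22} A46={t21,t26,t31} A56={t3,t27,t33}
  A123={t24} A126={t15} A134={t34} A145={t12} A156={t3} A235={t25} A245={t7} A246={t26} A346={t31} A356={t27}
components per intersection:
  A1: {t3,t9,t12,t13,t14,t15,t19,t20,t24,t32,t34,t35}
  A2: {t2,t7,t11,t15,t16,t18,t23,t24,t25,t26,t28,t30,t32}
  A3: {t4,t5,t6,t8,t10,t19,t23,t24,t25,t27,t31,t34}
  A4: {t1,t2,t7,t9,t10,t12,t18,t21,t22,t26,t31,t34}
  A5: {t3,t6,t7,t11,t12,t17,t22,t25,t27,t33,t35}
  A6: {t3,t8,t14,t15,t20,t21,t26,t27,t29,t30,t31,t33}
  A12: {t15,t24,t32}
  A13: {t19,t24,t34}
  A14: {t9,t12,t34}
  A15: {t3,t12,t35}
  A16: {t3,t14,t15,t20}
  A23: {t23,t24,t25}
  A24: {t2,t7,t18,t26}
  A25: {t7,t11,t25}
  A26: {t15,t26,t30}
  A34: {t10,t31,t34}
  A35: {t6,t25,t27}
  A36: {t8,t27,t31}
  A45: {t7,t12,t22}
  A46: {t21,t26,t31}
  A56: {t3,t27,t33}
  A123: {t24}
  A126: {t15}
  A134: {t34}
  A145: {t12}
  A156: {t3}
  A235: {t25}
  A245: {t7}
  A246: {t26}
  A346: {t31}
  A356: {t27}
C dims 6,15,10; δ0: rk 5, SNF 1^5; δ1: rk 10, SNF 1^9·2
degree 0: 6−5−0 = 1 → Ȟ^0 ≅ Z
degree 1: 15−10−5 = 0 → Ȟ^1 ≅ 0
degree 2: 10−0−10 = 0 plus torsion [2] → Ȟ^2 ≅ Z/2


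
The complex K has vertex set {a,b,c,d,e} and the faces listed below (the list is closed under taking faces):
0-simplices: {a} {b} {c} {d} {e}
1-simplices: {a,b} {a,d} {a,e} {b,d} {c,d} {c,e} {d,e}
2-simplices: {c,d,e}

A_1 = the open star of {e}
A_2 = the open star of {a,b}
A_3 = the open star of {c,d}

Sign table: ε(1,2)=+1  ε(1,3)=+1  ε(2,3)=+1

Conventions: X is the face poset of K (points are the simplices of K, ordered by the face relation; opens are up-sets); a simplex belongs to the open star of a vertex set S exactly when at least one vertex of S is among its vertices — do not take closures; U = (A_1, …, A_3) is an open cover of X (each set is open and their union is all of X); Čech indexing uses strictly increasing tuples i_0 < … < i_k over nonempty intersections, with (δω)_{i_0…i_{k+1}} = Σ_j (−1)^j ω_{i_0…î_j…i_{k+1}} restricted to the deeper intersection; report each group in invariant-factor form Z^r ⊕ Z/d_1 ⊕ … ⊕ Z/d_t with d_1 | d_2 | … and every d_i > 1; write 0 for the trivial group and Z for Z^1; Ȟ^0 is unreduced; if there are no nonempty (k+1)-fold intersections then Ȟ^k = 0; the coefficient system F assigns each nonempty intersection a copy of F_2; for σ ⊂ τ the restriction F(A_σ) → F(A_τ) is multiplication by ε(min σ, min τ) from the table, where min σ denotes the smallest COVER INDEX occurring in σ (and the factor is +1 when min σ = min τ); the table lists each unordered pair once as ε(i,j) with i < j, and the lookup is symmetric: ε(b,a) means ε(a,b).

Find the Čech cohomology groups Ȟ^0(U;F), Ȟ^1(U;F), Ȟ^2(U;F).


nerve simplices:
  A1={{e},{a,e},{c,e},{d,e},{c,d,e}} A2={{a},{b},{a,b},{a,d},{a,e},{b,d}} A3={{c},{d},{a,d},{b,d},{c,d},{c,e},{d,e},{c,d,e}}
  A12={{a,e}} A13={{c,e},{d,e},{c,d,e}} A23={{a,d},{b,d}}
C dims 3,3; δ0: rk_F2 2
degree 0: 3−2−0 = 1 → Ȟ^0 ≅ Z/2
degree 1: 3−0−2 = 1 → Ȟ^1 ≅ Z/2
degree 2: 0−0−0 = 0 → Ȟ^2 ≅ 0

Ȟ^0(U;F) ≅ Z/2, Ȟ^1(U;F) ≅ Z/2, Ȟ^2(U;F) ≅ 0


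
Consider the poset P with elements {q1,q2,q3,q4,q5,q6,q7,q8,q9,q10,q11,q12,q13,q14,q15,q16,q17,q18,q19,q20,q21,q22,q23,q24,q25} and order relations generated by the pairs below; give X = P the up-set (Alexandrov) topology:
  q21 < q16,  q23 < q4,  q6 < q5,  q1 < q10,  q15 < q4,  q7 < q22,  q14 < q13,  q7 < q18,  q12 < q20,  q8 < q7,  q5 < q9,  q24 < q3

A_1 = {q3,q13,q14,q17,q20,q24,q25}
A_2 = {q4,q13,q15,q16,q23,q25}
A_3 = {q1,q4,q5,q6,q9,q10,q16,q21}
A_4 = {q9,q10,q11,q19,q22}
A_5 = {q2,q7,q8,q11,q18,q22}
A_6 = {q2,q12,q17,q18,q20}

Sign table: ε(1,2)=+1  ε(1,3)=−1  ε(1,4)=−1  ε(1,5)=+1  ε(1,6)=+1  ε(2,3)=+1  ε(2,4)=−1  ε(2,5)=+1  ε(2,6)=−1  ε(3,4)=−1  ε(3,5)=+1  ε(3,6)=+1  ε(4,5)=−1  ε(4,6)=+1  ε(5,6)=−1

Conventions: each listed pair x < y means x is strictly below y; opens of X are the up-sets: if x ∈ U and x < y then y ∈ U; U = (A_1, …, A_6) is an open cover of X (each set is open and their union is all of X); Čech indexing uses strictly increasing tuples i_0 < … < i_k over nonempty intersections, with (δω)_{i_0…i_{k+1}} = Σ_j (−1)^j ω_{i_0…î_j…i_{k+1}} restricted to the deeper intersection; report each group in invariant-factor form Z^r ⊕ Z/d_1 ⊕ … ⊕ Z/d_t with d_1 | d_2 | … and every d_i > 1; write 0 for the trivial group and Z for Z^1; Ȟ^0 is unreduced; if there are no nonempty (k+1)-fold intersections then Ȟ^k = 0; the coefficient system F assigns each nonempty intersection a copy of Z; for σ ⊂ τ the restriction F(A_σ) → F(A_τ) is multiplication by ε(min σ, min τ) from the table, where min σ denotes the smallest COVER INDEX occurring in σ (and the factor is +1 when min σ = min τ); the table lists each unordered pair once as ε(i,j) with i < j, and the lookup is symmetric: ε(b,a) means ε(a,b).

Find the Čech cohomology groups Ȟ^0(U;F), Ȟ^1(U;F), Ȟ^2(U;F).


nerve simplices:
  A12={q13,q25} A16={q17,q20} A23={q4,q16} A34={q9,q10} A45={q11,q22} A56={q2,q18}
C dims 6,6; δ0: rk 6, SNF 1^5·2
degree 0: 6−6−0 = 0 → Ȟ^0 ≅ 0
degree 1: 6−0−6 = 0 plus torsion [2] → Ȟ^1 ≅ Z/2
degree 2: 0−0−0 = 0 → Ȟ^2 ≅ 0

Ȟ^0 ≅ 0,  Ȟ^1 ≅ Z/2,  Ȟ^2 ≅ 0


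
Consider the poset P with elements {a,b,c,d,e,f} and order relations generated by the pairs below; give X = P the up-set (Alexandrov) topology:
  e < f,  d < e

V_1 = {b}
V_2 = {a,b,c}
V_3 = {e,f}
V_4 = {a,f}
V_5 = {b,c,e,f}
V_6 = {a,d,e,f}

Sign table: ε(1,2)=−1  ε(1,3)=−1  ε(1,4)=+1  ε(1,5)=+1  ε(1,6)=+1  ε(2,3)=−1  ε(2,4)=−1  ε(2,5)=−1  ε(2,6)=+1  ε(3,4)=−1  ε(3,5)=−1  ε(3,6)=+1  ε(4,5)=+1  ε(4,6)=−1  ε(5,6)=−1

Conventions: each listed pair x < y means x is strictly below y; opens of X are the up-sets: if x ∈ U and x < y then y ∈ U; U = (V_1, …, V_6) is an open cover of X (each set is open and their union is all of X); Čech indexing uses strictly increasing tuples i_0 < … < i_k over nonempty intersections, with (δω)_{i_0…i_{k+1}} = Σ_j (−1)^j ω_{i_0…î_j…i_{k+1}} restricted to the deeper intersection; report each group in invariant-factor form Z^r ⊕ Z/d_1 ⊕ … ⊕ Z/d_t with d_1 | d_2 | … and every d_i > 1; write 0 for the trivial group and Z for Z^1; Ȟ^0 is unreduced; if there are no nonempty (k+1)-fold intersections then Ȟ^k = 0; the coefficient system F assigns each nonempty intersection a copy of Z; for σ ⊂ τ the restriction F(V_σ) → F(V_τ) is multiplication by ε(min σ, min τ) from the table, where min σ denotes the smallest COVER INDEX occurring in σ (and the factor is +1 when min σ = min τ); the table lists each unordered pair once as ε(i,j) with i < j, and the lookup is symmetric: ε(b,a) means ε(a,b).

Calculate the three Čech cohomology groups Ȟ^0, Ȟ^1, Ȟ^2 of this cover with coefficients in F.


nerve simplices:
  V12={b} V15={b} V24={a} V25={b,c} V26={a} V34={f} V35={e,f} V36={e,f} V45={f} V46={a,f} V56={e,f}
  V125={b} V246={a} V345={f} V346={f} V356={e,f} V456={f}
  V3456={f}
C dims 6,11,6,1; δ0: rk 5, SNF 1^5; δ1: rk 5, SNF 1^5; δ2: rk 1, SNF 1^1
degree 0: 6−5−0 = 1 → Ȟ^0 ≅ Z
degree 1: 11−5−5 = 1 → Ȟ^1 ≅ Z
degree 2: 6−1−5 = 0 → Ȟ^2 ≅ 0

Ȟ^0 = Z, Ȟ^1 = Z, Ȟ^2 = 0


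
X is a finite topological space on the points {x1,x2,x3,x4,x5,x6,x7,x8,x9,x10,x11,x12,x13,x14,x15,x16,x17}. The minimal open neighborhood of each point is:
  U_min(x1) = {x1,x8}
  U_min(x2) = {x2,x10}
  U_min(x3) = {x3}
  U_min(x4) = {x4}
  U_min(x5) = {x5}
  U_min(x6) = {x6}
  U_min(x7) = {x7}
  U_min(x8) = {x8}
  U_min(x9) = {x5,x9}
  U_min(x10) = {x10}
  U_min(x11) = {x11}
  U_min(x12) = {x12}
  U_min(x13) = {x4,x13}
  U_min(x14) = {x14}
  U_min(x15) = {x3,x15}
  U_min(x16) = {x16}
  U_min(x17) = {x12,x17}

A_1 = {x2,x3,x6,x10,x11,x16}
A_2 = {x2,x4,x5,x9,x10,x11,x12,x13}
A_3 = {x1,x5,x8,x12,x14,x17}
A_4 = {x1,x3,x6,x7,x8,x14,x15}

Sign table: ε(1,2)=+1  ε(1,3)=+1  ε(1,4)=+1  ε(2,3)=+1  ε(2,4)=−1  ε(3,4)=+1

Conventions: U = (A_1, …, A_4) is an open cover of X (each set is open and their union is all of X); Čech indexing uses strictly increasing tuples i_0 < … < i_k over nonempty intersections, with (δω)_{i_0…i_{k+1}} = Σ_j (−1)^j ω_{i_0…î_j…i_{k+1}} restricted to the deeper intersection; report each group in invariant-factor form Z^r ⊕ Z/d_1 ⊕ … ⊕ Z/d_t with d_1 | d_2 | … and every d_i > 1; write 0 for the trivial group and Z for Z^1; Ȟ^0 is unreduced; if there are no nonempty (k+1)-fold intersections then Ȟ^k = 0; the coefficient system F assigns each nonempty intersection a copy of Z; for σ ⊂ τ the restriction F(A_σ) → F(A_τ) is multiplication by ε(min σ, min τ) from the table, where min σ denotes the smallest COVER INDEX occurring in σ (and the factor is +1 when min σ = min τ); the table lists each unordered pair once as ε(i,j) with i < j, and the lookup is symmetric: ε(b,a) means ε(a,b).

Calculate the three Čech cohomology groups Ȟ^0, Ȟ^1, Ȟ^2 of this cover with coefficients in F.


Ȟ^0 = Z, Ȟ^1 = Z and Ȟ^2 = 0

nonempty overlaps:
  A12={x2,x10,x11} A14={x3,x6} A23={x5,x12} A34={x1,x8,x14}
C dims 4,4; δ0: rk 3, SNF 1^3
degree 0: 4−3−0 = 1 → Ȟ^0 ≅ Z
degree 1: 4−0−3 = 1 → Ȟ^1 ≅ Z
degree 2: 0−0−0 = 0 → Ȟ^2 ≅ 0


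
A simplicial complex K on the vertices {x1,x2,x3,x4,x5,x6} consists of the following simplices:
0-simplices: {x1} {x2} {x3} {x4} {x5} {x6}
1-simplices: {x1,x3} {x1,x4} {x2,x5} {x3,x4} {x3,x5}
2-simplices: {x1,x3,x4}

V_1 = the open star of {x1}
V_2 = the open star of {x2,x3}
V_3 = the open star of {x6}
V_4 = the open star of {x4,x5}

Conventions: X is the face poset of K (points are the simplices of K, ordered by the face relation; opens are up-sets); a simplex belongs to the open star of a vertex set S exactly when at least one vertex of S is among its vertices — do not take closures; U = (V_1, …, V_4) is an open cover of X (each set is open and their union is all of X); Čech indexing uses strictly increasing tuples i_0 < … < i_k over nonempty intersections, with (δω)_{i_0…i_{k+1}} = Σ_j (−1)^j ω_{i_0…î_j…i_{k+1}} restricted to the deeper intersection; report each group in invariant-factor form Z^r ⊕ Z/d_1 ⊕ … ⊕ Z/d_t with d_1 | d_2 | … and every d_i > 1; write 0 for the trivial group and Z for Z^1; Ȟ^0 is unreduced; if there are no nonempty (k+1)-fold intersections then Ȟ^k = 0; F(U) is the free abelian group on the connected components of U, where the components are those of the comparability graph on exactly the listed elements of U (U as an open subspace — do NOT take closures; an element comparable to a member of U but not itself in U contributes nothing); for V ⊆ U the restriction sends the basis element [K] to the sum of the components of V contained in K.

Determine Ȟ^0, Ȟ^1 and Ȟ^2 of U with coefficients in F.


Ȟ^0 = Z^2, Ȟ^1 = 0, Ȟ^2 = 0

cover nerve:
  V1={{x1},{x1,x3},{x1,x4},{x1,x3,x4}} V2={{x2},{x3},{x1,x3},{x2,x5},{x3,x4},{x3,x5},{x1,x3,x4}} V3={{x6}} V4={{x4},{x5},{x1,x4},{x2,x5},{x3,x4},{x3,x5},{x1,x3,x4}}
  V12={{x1,x3},{x1,x3,x4}} V14={{x1,x4},{x1,x3,x4}} V24={{x2,x5},{x3,x4},{x3,x5},{x1,x3,x4}}
  V124={{x1,x3,x4}}
components per intersection:
  V1: {{x1},{x1,x3},{x1,x4},{x1,x3,x4}}
  V2: {{x2},{x2,x5}} {{x3},{x1,x3},{x3,x4},{x3,x5},{x1,x3,x4}}
  V3: {{x6}}
  V4: {{x4},{x1,x4},{x3,x4},{x1,x3,x4}} {{x5},{x2,x5},{x3,x5}}
  V12: {{x1,x3},{x1,x3,x4}}
  V14: {{x1,x4},{x1,x3,x4}}
  V24: {{x2,x5}} {{x3,x4},{x1,x3,x4}} {{x3,x5}}
  V124: {{x1,x3,x4}}
C dims 6,5,1; δ0: rk 4, SNF 1^4; δ1: rk 1, SNF 1^1
Ȟ^0: (6−4)−0=2 ⇒ Z^2
Ȟ^1: (5−1)−4=0 ⇒ 0
Ȟ^2: (1−0)−1=0 ⇒ 0


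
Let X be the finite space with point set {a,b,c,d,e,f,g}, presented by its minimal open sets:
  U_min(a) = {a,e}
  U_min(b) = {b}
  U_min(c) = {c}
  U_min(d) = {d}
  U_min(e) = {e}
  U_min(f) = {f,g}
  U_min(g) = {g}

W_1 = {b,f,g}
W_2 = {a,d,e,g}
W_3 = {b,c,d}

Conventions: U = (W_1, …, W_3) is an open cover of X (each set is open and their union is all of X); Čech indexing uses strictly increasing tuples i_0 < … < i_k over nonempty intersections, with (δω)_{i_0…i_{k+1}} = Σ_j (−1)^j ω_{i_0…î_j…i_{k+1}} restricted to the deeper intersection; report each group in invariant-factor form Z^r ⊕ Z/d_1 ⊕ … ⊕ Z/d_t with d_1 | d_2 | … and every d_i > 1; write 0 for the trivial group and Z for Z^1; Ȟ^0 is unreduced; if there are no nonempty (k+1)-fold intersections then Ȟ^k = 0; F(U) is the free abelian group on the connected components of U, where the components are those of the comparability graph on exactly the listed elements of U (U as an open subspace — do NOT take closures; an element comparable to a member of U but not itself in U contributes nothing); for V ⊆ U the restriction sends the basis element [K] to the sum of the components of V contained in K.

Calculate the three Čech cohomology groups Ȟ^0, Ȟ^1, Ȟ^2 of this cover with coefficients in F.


Ȟ^0 ≅ Z^5,  Ȟ^1 ≅ 0,  Ȟ^2 ≅ 0

intersection data:
  W12={g} W13={b} W23={d}
components per intersection:
  W1: {b} {f,g}
  W2: {a,e} {d} {g}
  W3: {b} {c} {d}
  W12: {g}
  W13: {b}
  W23: {d}
C dims 8,3; δ0: rk 3, SNF 1^3
Ȟ^0 = (8 − 3) − 0 = 5, so Ȟ^0 ≅ Z^5
Ȟ^1 = (3 − 0) − 3 = 0, so Ȟ^1 ≅ 0
Ȟ^2 = (0 − 0) − 0 = 0, so Ȟ^2 ≅ 0


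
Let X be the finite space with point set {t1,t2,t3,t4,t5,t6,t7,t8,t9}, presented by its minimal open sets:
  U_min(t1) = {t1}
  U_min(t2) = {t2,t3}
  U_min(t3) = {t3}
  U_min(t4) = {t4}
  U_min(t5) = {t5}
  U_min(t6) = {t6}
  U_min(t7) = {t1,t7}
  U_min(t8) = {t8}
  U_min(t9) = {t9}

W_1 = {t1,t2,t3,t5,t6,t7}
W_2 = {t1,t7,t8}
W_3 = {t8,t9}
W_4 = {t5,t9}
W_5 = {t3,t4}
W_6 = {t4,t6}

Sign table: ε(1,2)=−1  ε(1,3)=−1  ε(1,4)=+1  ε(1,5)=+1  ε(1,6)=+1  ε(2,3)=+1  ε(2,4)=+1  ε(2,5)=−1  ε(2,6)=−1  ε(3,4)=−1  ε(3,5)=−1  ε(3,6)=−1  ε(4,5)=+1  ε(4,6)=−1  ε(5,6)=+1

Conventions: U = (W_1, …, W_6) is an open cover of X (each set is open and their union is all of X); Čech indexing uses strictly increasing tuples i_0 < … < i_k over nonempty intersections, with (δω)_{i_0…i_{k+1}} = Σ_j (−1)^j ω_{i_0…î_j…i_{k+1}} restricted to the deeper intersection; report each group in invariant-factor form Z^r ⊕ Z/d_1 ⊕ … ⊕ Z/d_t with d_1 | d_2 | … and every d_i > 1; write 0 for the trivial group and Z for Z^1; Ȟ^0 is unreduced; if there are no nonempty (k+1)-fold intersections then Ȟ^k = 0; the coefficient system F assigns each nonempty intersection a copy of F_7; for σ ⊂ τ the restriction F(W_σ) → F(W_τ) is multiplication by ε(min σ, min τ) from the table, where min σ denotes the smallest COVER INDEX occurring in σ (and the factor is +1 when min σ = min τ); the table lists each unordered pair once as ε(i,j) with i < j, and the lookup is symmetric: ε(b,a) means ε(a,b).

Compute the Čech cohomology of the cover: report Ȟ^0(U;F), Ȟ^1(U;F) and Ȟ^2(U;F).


Ȟ^0 ≅ Z/7, Ȟ^1 ≅ Z/7 ⊕ Z/7, Ȟ^2 ≅ 0

cover nerve:
  W12={t1,t7} W14={t5} W15={t3} W16={t6} W23={t8} W34={t9} W56={t4}
C dims 6,7; δ0: rk_F7 5
Ȟ^0: (6−5)−0=1 ⇒ Z/7
Ȟ^1: (7−0)−5=2 ⇒ Z/7 ⊕ Z/7
Ȟ^2: (0−0)−0=0 ⇒ 0


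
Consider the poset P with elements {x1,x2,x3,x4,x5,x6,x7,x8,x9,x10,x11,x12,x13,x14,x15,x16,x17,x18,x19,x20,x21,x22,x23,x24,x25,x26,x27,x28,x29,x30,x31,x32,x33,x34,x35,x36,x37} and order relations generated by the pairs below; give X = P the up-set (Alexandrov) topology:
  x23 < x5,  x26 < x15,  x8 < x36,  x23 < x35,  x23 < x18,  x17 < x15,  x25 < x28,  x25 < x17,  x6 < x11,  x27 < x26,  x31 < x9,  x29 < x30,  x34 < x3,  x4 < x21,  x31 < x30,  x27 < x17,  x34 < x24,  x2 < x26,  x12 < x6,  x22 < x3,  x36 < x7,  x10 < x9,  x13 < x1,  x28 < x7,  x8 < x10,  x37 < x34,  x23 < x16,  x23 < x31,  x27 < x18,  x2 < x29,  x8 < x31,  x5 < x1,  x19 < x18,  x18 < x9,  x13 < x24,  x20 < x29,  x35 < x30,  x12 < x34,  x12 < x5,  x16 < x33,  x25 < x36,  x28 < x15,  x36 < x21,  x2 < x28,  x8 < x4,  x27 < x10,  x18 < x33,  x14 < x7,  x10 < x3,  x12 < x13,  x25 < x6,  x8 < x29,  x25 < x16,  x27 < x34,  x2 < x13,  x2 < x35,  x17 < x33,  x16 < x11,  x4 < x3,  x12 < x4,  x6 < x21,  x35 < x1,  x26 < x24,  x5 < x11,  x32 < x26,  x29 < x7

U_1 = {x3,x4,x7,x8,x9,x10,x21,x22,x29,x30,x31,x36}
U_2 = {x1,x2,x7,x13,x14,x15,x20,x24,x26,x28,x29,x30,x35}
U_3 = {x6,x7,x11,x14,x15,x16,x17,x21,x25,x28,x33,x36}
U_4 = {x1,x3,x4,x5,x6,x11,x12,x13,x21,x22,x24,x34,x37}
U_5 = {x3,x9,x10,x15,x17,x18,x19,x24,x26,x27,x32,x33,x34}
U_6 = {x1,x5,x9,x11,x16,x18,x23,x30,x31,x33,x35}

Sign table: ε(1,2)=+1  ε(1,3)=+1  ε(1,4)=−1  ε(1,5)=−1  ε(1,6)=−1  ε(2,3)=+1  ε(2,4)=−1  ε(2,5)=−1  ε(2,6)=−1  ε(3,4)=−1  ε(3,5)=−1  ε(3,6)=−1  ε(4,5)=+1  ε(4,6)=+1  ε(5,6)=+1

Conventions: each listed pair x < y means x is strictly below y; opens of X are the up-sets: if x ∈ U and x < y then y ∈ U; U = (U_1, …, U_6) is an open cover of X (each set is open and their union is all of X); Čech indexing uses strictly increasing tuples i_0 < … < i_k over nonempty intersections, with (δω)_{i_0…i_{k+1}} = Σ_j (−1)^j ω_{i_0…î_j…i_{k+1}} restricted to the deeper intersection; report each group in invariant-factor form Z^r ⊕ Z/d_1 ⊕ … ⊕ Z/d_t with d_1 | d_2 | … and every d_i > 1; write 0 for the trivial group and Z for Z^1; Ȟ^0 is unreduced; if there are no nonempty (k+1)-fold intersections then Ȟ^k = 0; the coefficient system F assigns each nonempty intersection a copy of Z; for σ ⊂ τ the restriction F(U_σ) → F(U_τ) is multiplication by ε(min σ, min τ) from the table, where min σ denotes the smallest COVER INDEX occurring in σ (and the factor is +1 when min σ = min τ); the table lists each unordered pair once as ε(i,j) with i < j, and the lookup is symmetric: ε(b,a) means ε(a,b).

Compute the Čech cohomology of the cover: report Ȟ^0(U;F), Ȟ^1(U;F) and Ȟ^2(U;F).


Ȟ^0 ≅ Z, Ȟ^1 ≅ 0 and Ȟ^2 ≅ Z/2

nerve of the cover:
  U12={x7,x29,x30} U13={x7,x21,x36} U14={x3,x4,x21,x22} U15={x3,x9,x10} U16={x9,x30,x31} U23={x7,x14,x15,x28} U24={x1,x13,x24} U25={x15,x24,x26} U26={x1,x30,x35} U34={x6,x11,x21} U35={x15,x17,x33} U36={x11,x16,x33} U45={x3,x24,x34} U46={x1,x5,x11} U56={x9,x18,x33}
  U123={x7} U126={x30} U134={x21} U145={x3} U156={x9} U235={x15} U245={x24} U246={x1} U346={x11} U356={x33}
C dims 6,15,10; δ0: rk 5, SNF 1^5; δ1: rk 10, SNF 1^9·2
Ȟ^0 = (6 − 5) − 0 = 1, so Ȟ^0 ≅ Z
Ȟ^1 = (15 − 10) − 5 = 0, so Ȟ^1 ≅ 0
Ȟ^2 = (10 − 0) − 10 = 0 plus torsion [2], so Ȟ^2 ≅ Z/2


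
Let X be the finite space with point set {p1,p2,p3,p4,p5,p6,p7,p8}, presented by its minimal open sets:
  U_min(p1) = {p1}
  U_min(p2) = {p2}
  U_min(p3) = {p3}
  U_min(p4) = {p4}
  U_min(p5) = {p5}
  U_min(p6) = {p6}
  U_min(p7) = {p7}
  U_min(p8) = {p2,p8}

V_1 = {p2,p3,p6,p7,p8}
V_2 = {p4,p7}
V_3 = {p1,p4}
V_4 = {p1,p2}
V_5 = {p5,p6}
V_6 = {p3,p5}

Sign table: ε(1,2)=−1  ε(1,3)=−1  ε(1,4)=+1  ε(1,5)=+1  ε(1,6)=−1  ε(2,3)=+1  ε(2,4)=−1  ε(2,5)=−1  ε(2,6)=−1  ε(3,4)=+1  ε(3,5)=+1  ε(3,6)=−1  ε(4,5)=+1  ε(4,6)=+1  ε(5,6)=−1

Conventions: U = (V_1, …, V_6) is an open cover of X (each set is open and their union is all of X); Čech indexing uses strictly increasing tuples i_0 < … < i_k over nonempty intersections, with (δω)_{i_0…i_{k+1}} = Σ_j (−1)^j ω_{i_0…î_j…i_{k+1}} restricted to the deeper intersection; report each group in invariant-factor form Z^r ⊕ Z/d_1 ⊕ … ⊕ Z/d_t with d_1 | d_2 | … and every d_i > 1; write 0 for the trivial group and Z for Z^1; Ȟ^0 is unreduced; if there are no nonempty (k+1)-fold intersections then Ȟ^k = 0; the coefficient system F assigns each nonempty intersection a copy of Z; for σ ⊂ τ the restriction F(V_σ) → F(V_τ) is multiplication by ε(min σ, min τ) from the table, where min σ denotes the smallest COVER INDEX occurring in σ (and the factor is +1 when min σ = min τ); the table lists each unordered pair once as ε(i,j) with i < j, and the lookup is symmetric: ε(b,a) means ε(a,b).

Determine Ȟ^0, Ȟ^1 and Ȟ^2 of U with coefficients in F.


nerve simplices:
  V12={p7} V14={p2} V15={p6} V16={p3} V23={p4} V34={p1} V56={p5}
C dims 6,7; δ0: rk 6, SNF 1^5·2
degree 0: 6−6−0 = 0 → Ȟ^0 ≅ 0
degree 1: 7−0−6 = 1 plus torsion [2] → Ȟ^1 ≅ Z ⊕ Z/2
degree 2: 0−0−0 = 0 → Ȟ^2 ≅ 0

Ȟ^0 = 0, Ȟ^1 = Z ⊕ Z/2 and Ȟ^2 = 0


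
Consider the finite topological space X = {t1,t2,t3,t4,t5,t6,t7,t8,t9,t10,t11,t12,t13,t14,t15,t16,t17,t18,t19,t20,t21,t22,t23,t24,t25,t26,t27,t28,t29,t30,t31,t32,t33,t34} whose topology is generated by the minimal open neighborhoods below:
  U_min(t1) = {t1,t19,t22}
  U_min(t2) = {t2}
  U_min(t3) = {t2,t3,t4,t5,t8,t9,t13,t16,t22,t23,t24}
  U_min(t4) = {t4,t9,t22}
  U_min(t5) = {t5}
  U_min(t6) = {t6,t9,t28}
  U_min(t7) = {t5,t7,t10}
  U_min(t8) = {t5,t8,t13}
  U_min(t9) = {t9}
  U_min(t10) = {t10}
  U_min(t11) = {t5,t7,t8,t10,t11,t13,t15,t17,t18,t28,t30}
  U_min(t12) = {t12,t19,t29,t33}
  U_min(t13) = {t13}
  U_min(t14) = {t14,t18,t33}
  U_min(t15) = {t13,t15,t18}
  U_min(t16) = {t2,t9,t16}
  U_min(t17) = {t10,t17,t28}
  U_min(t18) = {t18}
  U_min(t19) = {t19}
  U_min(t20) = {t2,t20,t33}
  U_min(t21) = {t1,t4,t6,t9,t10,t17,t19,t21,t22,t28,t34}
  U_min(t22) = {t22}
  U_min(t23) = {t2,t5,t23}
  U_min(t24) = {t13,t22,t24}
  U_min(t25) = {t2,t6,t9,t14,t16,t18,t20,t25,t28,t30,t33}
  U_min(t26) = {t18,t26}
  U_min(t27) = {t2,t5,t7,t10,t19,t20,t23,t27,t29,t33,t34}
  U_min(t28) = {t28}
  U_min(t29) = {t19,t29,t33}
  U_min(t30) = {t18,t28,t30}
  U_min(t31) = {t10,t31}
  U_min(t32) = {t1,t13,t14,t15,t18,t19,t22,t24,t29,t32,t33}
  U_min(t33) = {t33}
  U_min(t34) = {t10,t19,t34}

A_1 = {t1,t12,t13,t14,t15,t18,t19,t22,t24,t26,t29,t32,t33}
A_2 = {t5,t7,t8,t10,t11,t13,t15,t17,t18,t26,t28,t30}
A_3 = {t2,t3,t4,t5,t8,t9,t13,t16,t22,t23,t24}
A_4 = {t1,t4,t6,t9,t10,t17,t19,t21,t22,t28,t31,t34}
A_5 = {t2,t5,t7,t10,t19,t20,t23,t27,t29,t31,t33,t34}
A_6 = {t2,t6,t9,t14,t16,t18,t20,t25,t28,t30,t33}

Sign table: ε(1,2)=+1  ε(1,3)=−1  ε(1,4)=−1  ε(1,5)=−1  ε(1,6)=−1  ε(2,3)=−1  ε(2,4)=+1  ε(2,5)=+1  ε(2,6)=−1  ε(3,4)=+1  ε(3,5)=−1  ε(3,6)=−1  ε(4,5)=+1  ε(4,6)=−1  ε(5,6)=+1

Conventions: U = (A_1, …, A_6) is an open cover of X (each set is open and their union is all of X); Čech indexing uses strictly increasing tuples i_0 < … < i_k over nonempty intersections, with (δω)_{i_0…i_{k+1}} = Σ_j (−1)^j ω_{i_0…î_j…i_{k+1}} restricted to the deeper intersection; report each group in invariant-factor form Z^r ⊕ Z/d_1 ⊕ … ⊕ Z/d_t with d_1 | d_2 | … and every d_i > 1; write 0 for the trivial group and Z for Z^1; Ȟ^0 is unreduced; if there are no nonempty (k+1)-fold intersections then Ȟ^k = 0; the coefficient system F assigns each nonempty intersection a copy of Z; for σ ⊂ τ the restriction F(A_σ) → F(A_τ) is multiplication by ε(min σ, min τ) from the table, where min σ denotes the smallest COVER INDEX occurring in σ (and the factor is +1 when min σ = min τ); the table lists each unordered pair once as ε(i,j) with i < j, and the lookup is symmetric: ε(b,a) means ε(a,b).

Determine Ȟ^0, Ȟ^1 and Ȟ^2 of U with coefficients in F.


intersection data:
  A12={t13,t15,t18,t26} A13={t13,t22,t24} A14={t1,t19,t22} A15={t19,t29,t33} A16={t14,t18,t33} A23={t5,t8,t13} A24={t10,t17,t28} A25={t5,t7,t10} A26={t18,t28,t30} A34={t4,t9,t22} A35={t2,t5,t23} A36={t2,t9,t16} A45={t10,t19,t31,t34} A46={t6,t9,t28} A56={t2,t20,t33}
  A123={t13} A126={t18} A134={t22} A145={t19} A156={t33} A235={t5} A245={t10} A246={t28} A346={t9} A356={t2}
C dims 6,15,10; δ0: rk 6, SNF 1^5·2; δ1: rk 9, SNF 1^9
Ȟ^0 = (6 − 6) − 0 = 0, so Ȟ^0 ≅ 0
Ȟ^1 = (15 − 9) − 6 = 0 plus torsion [2], so Ȟ^1 ≅ Z/2
Ȟ^2 = (10 − 0) − 9 = 1, so Ȟ^2 ≅ Z

Ȟ^0(U;F) ≅ 0,  Ȟ^1(U;F) ≅ Z/2,  Ȟ^2(U;F) ≅ Z


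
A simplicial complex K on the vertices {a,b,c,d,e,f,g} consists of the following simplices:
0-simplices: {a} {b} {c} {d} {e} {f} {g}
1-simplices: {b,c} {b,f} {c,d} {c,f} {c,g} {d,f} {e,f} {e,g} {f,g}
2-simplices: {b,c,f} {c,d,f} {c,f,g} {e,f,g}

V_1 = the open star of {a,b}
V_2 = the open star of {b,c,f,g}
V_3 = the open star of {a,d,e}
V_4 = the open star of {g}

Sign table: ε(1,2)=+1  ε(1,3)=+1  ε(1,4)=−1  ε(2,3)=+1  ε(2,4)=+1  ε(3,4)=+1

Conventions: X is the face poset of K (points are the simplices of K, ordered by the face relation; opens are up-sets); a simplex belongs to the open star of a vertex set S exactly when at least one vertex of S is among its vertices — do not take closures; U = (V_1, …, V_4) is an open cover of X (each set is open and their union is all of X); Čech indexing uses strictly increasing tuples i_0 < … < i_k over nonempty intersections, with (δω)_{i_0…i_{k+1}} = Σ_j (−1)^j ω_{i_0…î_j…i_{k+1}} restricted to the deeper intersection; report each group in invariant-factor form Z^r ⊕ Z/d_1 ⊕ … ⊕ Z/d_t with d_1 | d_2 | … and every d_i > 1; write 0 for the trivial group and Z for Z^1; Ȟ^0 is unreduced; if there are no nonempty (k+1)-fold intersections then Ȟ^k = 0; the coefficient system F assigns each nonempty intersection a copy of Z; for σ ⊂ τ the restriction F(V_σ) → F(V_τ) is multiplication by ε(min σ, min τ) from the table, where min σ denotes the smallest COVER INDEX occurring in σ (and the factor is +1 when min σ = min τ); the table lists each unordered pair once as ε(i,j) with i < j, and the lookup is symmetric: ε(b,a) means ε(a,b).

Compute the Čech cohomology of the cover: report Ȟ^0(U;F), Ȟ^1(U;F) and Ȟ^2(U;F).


Ȟ^0 ≅ Z, Ȟ^1 ≅ Z, Ȟ^2 ≅ 0

nerve simplices:
  V1={{a},{b},{b,c},{b,f},{b,c,f}} V2={{b},{c},{f},{g},{b,c},{b,f},{c,d},{c,f},{c,g},{d,f},{e,f},{e,g},{f,g},{b,c,f},{c,d,f},{c,f,g},{e,f,g}} V3={{a},{d},{e},{c,d},{d,f},{e,f},{e,g},{c,d,f},{e,f,g}} V4={{g},{c,g},{e,g},{f,g},{c,f,g},{e,f,g}}
  V12={{b},{b,c},{b,f},{b,c,f}} V13={{a}} V23={{c,d},{d,f},{e,f},{e,g},{c,d,f},{e,f,g}} V24={{g},{c,g},{e,g},{f,g},{c,f,g},{e,f,g}} V34={{e,g},{e,f,g}}
  V234={{e,g},{e,f,g}}
C dims 4,5,1; δ0: rk 3, SNF 1^3; δ1: rk 1, SNF 1^1
degree 0: 4−3−0 = 1 → Ȟ^0 ≅ Z
degree 1: 5−1−3 = 1 → Ȟ^1 ≅ Z
degree 2: 1−0−1 = 0 → Ȟ^2 ≅ 0


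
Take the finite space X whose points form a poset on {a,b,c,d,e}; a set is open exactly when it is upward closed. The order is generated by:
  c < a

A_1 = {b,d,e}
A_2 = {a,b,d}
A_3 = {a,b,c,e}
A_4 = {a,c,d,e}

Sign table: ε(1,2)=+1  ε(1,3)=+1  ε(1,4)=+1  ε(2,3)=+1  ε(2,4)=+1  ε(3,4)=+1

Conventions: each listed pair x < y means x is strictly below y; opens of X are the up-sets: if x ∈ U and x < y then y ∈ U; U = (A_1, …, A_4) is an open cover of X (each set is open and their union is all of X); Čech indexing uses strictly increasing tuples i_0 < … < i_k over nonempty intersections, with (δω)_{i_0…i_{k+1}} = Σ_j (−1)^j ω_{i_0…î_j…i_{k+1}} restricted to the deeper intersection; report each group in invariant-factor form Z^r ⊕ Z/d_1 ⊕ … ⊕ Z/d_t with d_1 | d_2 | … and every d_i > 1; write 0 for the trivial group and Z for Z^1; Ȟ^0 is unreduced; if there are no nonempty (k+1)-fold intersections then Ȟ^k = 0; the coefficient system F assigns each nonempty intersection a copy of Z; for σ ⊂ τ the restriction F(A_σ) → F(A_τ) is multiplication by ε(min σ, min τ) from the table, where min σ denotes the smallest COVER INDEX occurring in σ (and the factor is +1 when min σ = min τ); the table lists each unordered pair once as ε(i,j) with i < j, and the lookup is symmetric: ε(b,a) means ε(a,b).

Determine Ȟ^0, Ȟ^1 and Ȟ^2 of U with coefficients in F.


Ȟ^0 ≅ Z, Ȟ^1 ≅ 0, Ȟ^2 ≅ Z

nerve simplices:
  A12={b,d} A13={b,e} A14={d,e} A23={a,b} A24={a,d} A34={a,c,e}
  A123={b} A124={d} A134={e} A234={a}
C dims 4,6,4; δ0: rk 3, SNF 1^3; δ1: rk 3, SNF 1^3
degree 0: 4−3−0 = 1 → Ȟ^0 ≅ Z
degree 1: 6−3−3 = 0 → Ȟ^1 ≅ 0
degree 2: 4−0−3 = 1 → Ȟ^2 ≅ Z
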